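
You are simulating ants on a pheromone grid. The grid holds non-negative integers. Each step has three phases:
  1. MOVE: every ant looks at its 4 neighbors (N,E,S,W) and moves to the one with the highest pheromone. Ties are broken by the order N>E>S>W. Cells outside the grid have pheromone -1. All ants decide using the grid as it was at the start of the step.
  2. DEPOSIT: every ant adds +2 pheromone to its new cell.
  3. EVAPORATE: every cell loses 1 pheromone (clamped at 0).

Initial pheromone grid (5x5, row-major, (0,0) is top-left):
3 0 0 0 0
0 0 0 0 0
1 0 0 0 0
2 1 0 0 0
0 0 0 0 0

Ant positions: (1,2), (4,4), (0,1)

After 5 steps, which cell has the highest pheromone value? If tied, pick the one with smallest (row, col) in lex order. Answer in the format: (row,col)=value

Answer: (0,0)=4

Derivation:
Step 1: ant0:(1,2)->N->(0,2) | ant1:(4,4)->N->(3,4) | ant2:(0,1)->W->(0,0)
  grid max=4 at (0,0)
Step 2: ant0:(0,2)->E->(0,3) | ant1:(3,4)->N->(2,4) | ant2:(0,0)->E->(0,1)
  grid max=3 at (0,0)
Step 3: ant0:(0,3)->E->(0,4) | ant1:(2,4)->N->(1,4) | ant2:(0,1)->W->(0,0)
  grid max=4 at (0,0)
Step 4: ant0:(0,4)->S->(1,4) | ant1:(1,4)->N->(0,4) | ant2:(0,0)->E->(0,1)
  grid max=3 at (0,0)
Step 5: ant0:(1,4)->N->(0,4) | ant1:(0,4)->S->(1,4) | ant2:(0,1)->W->(0,0)
  grid max=4 at (0,0)
Final grid:
  4 0 0 0 3
  0 0 0 0 3
  0 0 0 0 0
  0 0 0 0 0
  0 0 0 0 0
Max pheromone 4 at (0,0)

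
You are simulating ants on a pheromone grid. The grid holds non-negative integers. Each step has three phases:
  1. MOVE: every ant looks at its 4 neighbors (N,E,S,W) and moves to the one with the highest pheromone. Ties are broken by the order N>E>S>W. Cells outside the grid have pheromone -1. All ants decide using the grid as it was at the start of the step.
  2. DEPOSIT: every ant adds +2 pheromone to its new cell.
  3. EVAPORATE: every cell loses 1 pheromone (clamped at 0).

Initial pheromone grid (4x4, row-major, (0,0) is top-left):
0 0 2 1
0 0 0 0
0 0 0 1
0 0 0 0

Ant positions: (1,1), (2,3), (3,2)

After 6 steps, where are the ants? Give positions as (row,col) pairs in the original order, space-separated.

Step 1: ant0:(1,1)->N->(0,1) | ant1:(2,3)->N->(1,3) | ant2:(3,2)->N->(2,2)
  grid max=1 at (0,1)
Step 2: ant0:(0,1)->E->(0,2) | ant1:(1,3)->N->(0,3) | ant2:(2,2)->N->(1,2)
  grid max=2 at (0,2)
Step 3: ant0:(0,2)->E->(0,3) | ant1:(0,3)->W->(0,2) | ant2:(1,2)->N->(0,2)
  grid max=5 at (0,2)
Step 4: ant0:(0,3)->W->(0,2) | ant1:(0,2)->E->(0,3) | ant2:(0,2)->E->(0,3)
  grid max=6 at (0,2)
Step 5: ant0:(0,2)->E->(0,3) | ant1:(0,3)->W->(0,2) | ant2:(0,3)->W->(0,2)
  grid max=9 at (0,2)
Step 6: ant0:(0,3)->W->(0,2) | ant1:(0,2)->E->(0,3) | ant2:(0,2)->E->(0,3)
  grid max=10 at (0,2)

(0,2) (0,3) (0,3)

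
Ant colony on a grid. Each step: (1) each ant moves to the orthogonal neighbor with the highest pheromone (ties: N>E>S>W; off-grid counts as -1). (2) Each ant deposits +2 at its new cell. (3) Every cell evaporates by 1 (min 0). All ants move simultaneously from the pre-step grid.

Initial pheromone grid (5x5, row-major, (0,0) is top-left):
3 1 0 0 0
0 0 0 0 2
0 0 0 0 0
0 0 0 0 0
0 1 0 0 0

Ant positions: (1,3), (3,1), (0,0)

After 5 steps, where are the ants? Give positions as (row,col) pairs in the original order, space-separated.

Step 1: ant0:(1,3)->E->(1,4) | ant1:(3,1)->S->(4,1) | ant2:(0,0)->E->(0,1)
  grid max=3 at (1,4)
Step 2: ant0:(1,4)->N->(0,4) | ant1:(4,1)->N->(3,1) | ant2:(0,1)->W->(0,0)
  grid max=3 at (0,0)
Step 3: ant0:(0,4)->S->(1,4) | ant1:(3,1)->S->(4,1) | ant2:(0,0)->E->(0,1)
  grid max=3 at (1,4)
Step 4: ant0:(1,4)->N->(0,4) | ant1:(4,1)->N->(3,1) | ant2:(0,1)->W->(0,0)
  grid max=3 at (0,0)
Step 5: ant0:(0,4)->S->(1,4) | ant1:(3,1)->S->(4,1) | ant2:(0,0)->E->(0,1)
  grid max=3 at (1,4)

(1,4) (4,1) (0,1)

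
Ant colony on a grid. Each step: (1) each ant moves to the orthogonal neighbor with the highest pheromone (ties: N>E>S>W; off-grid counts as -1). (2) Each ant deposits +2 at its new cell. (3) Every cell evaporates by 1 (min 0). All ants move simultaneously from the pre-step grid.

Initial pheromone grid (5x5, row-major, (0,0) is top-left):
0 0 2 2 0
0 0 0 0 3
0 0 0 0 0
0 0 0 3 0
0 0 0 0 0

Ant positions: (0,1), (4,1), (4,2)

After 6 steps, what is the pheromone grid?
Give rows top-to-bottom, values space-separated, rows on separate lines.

After step 1: ants at (0,2),(3,1),(3,2)
  0 0 3 1 0
  0 0 0 0 2
  0 0 0 0 0
  0 1 1 2 0
  0 0 0 0 0
After step 2: ants at (0,3),(3,2),(3,3)
  0 0 2 2 0
  0 0 0 0 1
  0 0 0 0 0
  0 0 2 3 0
  0 0 0 0 0
After step 3: ants at (0,2),(3,3),(3,2)
  0 0 3 1 0
  0 0 0 0 0
  0 0 0 0 0
  0 0 3 4 0
  0 0 0 0 0
After step 4: ants at (0,3),(3,2),(3,3)
  0 0 2 2 0
  0 0 0 0 0
  0 0 0 0 0
  0 0 4 5 0
  0 0 0 0 0
After step 5: ants at (0,2),(3,3),(3,2)
  0 0 3 1 0
  0 0 0 0 0
  0 0 0 0 0
  0 0 5 6 0
  0 0 0 0 0
After step 6: ants at (0,3),(3,2),(3,3)
  0 0 2 2 0
  0 0 0 0 0
  0 0 0 0 0
  0 0 6 7 0
  0 0 0 0 0

0 0 2 2 0
0 0 0 0 0
0 0 0 0 0
0 0 6 7 0
0 0 0 0 0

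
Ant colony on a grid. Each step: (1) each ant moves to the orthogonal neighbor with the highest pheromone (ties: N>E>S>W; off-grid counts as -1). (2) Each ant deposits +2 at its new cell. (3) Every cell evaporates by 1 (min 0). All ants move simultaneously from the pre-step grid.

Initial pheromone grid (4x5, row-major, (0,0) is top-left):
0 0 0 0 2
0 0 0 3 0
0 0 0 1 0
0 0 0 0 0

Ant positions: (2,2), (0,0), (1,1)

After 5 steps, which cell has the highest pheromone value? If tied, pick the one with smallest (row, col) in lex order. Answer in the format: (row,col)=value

Step 1: ant0:(2,2)->E->(2,3) | ant1:(0,0)->E->(0,1) | ant2:(1,1)->N->(0,1)
  grid max=3 at (0,1)
Step 2: ant0:(2,3)->N->(1,3) | ant1:(0,1)->E->(0,2) | ant2:(0,1)->E->(0,2)
  grid max=3 at (0,2)
Step 3: ant0:(1,3)->S->(2,3) | ant1:(0,2)->W->(0,1) | ant2:(0,2)->W->(0,1)
  grid max=5 at (0,1)
Step 4: ant0:(2,3)->N->(1,3) | ant1:(0,1)->E->(0,2) | ant2:(0,1)->E->(0,2)
  grid max=5 at (0,2)
Step 5: ant0:(1,3)->S->(2,3) | ant1:(0,2)->W->(0,1) | ant2:(0,2)->W->(0,1)
  grid max=7 at (0,1)
Final grid:
  0 7 4 0 0
  0 0 0 2 0
  0 0 0 2 0
  0 0 0 0 0
Max pheromone 7 at (0,1)

Answer: (0,1)=7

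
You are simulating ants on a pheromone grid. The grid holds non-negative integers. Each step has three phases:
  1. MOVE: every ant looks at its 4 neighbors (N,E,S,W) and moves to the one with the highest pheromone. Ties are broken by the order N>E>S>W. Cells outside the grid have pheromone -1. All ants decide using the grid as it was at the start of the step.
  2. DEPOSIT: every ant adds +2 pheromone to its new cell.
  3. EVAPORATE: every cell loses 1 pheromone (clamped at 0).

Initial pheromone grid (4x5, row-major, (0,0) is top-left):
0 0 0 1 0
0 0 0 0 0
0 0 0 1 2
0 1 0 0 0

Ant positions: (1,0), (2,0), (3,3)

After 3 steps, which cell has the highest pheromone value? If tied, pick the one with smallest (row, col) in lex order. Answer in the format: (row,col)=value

Answer: (0,0)=3

Derivation:
Step 1: ant0:(1,0)->N->(0,0) | ant1:(2,0)->N->(1,0) | ant2:(3,3)->N->(2,3)
  grid max=2 at (2,3)
Step 2: ant0:(0,0)->S->(1,0) | ant1:(1,0)->N->(0,0) | ant2:(2,3)->E->(2,4)
  grid max=2 at (0,0)
Step 3: ant0:(1,0)->N->(0,0) | ant1:(0,0)->S->(1,0) | ant2:(2,4)->W->(2,3)
  grid max=3 at (0,0)
Final grid:
  3 0 0 0 0
  3 0 0 0 0
  0 0 0 2 1
  0 0 0 0 0
Max pheromone 3 at (0,0)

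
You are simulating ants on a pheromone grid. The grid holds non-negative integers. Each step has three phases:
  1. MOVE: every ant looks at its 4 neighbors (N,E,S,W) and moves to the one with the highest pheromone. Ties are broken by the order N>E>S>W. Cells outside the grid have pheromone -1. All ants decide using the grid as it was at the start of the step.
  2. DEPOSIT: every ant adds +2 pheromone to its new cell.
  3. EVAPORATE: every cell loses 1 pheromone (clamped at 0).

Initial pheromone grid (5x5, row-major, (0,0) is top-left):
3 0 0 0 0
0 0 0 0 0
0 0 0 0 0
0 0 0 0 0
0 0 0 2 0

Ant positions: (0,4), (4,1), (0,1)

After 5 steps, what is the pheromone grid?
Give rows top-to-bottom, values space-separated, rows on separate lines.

After step 1: ants at (1,4),(3,1),(0,0)
  4 0 0 0 0
  0 0 0 0 1
  0 0 0 0 0
  0 1 0 0 0
  0 0 0 1 0
After step 2: ants at (0,4),(2,1),(0,1)
  3 1 0 0 1
  0 0 0 0 0
  0 1 0 0 0
  0 0 0 0 0
  0 0 0 0 0
After step 3: ants at (1,4),(1,1),(0,0)
  4 0 0 0 0
  0 1 0 0 1
  0 0 0 0 0
  0 0 0 0 0
  0 0 0 0 0
After step 4: ants at (0,4),(0,1),(0,1)
  3 3 0 0 1
  0 0 0 0 0
  0 0 0 0 0
  0 0 0 0 0
  0 0 0 0 0
After step 5: ants at (1,4),(0,0),(0,0)
  6 2 0 0 0
  0 0 0 0 1
  0 0 0 0 0
  0 0 0 0 0
  0 0 0 0 0

6 2 0 0 0
0 0 0 0 1
0 0 0 0 0
0 0 0 0 0
0 0 0 0 0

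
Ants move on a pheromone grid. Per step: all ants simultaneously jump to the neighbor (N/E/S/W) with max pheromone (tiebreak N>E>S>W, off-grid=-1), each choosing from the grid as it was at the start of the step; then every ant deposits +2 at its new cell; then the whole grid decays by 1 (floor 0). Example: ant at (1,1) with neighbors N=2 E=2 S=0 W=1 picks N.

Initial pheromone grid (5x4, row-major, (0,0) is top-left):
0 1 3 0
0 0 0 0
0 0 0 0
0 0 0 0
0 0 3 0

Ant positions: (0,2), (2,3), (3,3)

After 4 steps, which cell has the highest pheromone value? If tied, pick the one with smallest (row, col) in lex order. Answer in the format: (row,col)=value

Answer: (1,3)=4

Derivation:
Step 1: ant0:(0,2)->W->(0,1) | ant1:(2,3)->N->(1,3) | ant2:(3,3)->N->(2,3)
  grid max=2 at (0,1)
Step 2: ant0:(0,1)->E->(0,2) | ant1:(1,3)->S->(2,3) | ant2:(2,3)->N->(1,3)
  grid max=3 at (0,2)
Step 3: ant0:(0,2)->W->(0,1) | ant1:(2,3)->N->(1,3) | ant2:(1,3)->S->(2,3)
  grid max=3 at (1,3)
Step 4: ant0:(0,1)->E->(0,2) | ant1:(1,3)->S->(2,3) | ant2:(2,3)->N->(1,3)
  grid max=4 at (1,3)
Final grid:
  0 1 3 0
  0 0 0 4
  0 0 0 4
  0 0 0 0
  0 0 0 0
Max pheromone 4 at (1,3)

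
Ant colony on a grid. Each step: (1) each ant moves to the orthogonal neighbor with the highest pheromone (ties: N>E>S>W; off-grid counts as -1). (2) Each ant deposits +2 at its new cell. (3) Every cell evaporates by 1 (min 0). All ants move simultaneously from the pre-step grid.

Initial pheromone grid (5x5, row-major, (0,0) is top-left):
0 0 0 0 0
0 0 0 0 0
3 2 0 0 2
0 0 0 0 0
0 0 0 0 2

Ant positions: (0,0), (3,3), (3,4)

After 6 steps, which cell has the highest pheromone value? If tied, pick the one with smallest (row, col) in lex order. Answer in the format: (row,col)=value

Answer: (2,4)=10

Derivation:
Step 1: ant0:(0,0)->E->(0,1) | ant1:(3,3)->N->(2,3) | ant2:(3,4)->N->(2,4)
  grid max=3 at (2,4)
Step 2: ant0:(0,1)->E->(0,2) | ant1:(2,3)->E->(2,4) | ant2:(2,4)->W->(2,3)
  grid max=4 at (2,4)
Step 3: ant0:(0,2)->E->(0,3) | ant1:(2,4)->W->(2,3) | ant2:(2,3)->E->(2,4)
  grid max=5 at (2,4)
Step 4: ant0:(0,3)->E->(0,4) | ant1:(2,3)->E->(2,4) | ant2:(2,4)->W->(2,3)
  grid max=6 at (2,4)
Step 5: ant0:(0,4)->S->(1,4) | ant1:(2,4)->W->(2,3) | ant2:(2,3)->E->(2,4)
  grid max=7 at (2,4)
Step 6: ant0:(1,4)->S->(2,4) | ant1:(2,3)->E->(2,4) | ant2:(2,4)->W->(2,3)
  grid max=10 at (2,4)
Final grid:
  0 0 0 0 0
  0 0 0 0 0
  0 0 0 6 10
  0 0 0 0 0
  0 0 0 0 0
Max pheromone 10 at (2,4)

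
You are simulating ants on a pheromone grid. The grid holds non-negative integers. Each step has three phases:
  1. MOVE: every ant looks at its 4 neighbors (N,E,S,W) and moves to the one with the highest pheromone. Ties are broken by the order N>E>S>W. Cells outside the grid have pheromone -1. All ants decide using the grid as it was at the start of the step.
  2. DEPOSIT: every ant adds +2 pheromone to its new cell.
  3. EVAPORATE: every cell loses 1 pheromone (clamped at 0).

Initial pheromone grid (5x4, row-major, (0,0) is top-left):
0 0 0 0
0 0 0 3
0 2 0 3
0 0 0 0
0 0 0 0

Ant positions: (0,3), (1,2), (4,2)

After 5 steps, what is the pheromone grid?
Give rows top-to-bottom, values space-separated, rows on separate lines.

After step 1: ants at (1,3),(1,3),(3,2)
  0 0 0 0
  0 0 0 6
  0 1 0 2
  0 0 1 0
  0 0 0 0
After step 2: ants at (2,3),(2,3),(2,2)
  0 0 0 0
  0 0 0 5
  0 0 1 5
  0 0 0 0
  0 0 0 0
After step 3: ants at (1,3),(1,3),(2,3)
  0 0 0 0
  0 0 0 8
  0 0 0 6
  0 0 0 0
  0 0 0 0
After step 4: ants at (2,3),(2,3),(1,3)
  0 0 0 0
  0 0 0 9
  0 0 0 9
  0 0 0 0
  0 0 0 0
After step 5: ants at (1,3),(1,3),(2,3)
  0 0 0 0
  0 0 0 12
  0 0 0 10
  0 0 0 0
  0 0 0 0

0 0 0 0
0 0 0 12
0 0 0 10
0 0 0 0
0 0 0 0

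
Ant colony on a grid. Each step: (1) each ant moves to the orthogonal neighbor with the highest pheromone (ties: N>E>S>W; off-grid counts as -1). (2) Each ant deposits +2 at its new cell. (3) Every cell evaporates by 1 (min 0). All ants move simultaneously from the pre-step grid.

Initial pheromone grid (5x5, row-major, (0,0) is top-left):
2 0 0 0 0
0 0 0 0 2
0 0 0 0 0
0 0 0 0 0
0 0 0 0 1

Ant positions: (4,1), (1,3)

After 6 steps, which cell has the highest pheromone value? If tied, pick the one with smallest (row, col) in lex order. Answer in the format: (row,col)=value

Step 1: ant0:(4,1)->N->(3,1) | ant1:(1,3)->E->(1,4)
  grid max=3 at (1,4)
Step 2: ant0:(3,1)->N->(2,1) | ant1:(1,4)->N->(0,4)
  grid max=2 at (1,4)
Step 3: ant0:(2,1)->N->(1,1) | ant1:(0,4)->S->(1,4)
  grid max=3 at (1,4)
Step 4: ant0:(1,1)->N->(0,1) | ant1:(1,4)->N->(0,4)
  grid max=2 at (1,4)
Step 5: ant0:(0,1)->E->(0,2) | ant1:(0,4)->S->(1,4)
  grid max=3 at (1,4)
Step 6: ant0:(0,2)->E->(0,3) | ant1:(1,4)->N->(0,4)
  grid max=2 at (1,4)
Final grid:
  0 0 0 1 1
  0 0 0 0 2
  0 0 0 0 0
  0 0 0 0 0
  0 0 0 0 0
Max pheromone 2 at (1,4)

Answer: (1,4)=2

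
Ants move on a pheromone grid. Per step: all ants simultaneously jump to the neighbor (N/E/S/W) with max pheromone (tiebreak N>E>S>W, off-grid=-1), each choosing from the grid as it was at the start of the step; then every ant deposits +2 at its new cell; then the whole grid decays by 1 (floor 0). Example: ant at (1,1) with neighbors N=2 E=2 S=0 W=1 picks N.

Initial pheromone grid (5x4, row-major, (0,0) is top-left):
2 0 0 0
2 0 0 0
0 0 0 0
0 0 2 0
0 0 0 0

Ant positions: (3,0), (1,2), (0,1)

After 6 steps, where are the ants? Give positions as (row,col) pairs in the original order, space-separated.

Step 1: ant0:(3,0)->N->(2,0) | ant1:(1,2)->N->(0,2) | ant2:(0,1)->W->(0,0)
  grid max=3 at (0,0)
Step 2: ant0:(2,0)->N->(1,0) | ant1:(0,2)->E->(0,3) | ant2:(0,0)->S->(1,0)
  grid max=4 at (1,0)
Step 3: ant0:(1,0)->N->(0,0) | ant1:(0,3)->S->(1,3) | ant2:(1,0)->N->(0,0)
  grid max=5 at (0,0)
Step 4: ant0:(0,0)->S->(1,0) | ant1:(1,3)->N->(0,3) | ant2:(0,0)->S->(1,0)
  grid max=6 at (1,0)
Step 5: ant0:(1,0)->N->(0,0) | ant1:(0,3)->S->(1,3) | ant2:(1,0)->N->(0,0)
  grid max=7 at (0,0)
Step 6: ant0:(0,0)->S->(1,0) | ant1:(1,3)->N->(0,3) | ant2:(0,0)->S->(1,0)
  grid max=8 at (1,0)

(1,0) (0,3) (1,0)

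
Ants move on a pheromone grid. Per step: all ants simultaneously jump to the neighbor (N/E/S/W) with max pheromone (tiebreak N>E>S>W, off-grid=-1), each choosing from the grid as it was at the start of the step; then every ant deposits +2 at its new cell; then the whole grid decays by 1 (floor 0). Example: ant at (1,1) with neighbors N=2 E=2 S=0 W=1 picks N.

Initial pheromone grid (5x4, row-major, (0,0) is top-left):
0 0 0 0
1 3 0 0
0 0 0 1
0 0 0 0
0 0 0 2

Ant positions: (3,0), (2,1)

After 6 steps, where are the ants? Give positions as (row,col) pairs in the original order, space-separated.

Step 1: ant0:(3,0)->N->(2,0) | ant1:(2,1)->N->(1,1)
  grid max=4 at (1,1)
Step 2: ant0:(2,0)->N->(1,0) | ant1:(1,1)->N->(0,1)
  grid max=3 at (1,1)
Step 3: ant0:(1,0)->E->(1,1) | ant1:(0,1)->S->(1,1)
  grid max=6 at (1,1)
Step 4: ant0:(1,1)->N->(0,1) | ant1:(1,1)->N->(0,1)
  grid max=5 at (1,1)
Step 5: ant0:(0,1)->S->(1,1) | ant1:(0,1)->S->(1,1)
  grid max=8 at (1,1)
Step 6: ant0:(1,1)->N->(0,1) | ant1:(1,1)->N->(0,1)
  grid max=7 at (1,1)

(0,1) (0,1)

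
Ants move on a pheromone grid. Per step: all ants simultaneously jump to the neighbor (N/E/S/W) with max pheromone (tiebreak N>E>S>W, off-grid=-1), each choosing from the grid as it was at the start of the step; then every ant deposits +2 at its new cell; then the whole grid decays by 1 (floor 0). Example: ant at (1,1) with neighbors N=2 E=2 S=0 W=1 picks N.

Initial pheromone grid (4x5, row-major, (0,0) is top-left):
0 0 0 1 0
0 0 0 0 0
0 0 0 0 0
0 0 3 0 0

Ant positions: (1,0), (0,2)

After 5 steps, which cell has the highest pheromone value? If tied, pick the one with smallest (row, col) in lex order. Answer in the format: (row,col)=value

Step 1: ant0:(1,0)->N->(0,0) | ant1:(0,2)->E->(0,3)
  grid max=2 at (0,3)
Step 2: ant0:(0,0)->E->(0,1) | ant1:(0,3)->E->(0,4)
  grid max=1 at (0,1)
Step 3: ant0:(0,1)->E->(0,2) | ant1:(0,4)->W->(0,3)
  grid max=2 at (0,3)
Step 4: ant0:(0,2)->E->(0,3) | ant1:(0,3)->W->(0,2)
  grid max=3 at (0,3)
Step 5: ant0:(0,3)->W->(0,2) | ant1:(0,2)->E->(0,3)
  grid max=4 at (0,3)
Final grid:
  0 0 3 4 0
  0 0 0 0 0
  0 0 0 0 0
  0 0 0 0 0
Max pheromone 4 at (0,3)

Answer: (0,3)=4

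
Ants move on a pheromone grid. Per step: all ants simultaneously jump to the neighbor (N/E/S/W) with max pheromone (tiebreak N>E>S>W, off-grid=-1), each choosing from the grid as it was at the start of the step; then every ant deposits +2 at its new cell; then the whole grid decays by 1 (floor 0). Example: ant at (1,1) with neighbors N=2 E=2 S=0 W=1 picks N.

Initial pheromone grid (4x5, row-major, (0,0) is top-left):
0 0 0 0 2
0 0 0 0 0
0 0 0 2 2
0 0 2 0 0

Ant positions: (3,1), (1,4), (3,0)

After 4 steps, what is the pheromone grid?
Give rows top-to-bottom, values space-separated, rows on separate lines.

After step 1: ants at (3,2),(0,4),(2,0)
  0 0 0 0 3
  0 0 0 0 0
  1 0 0 1 1
  0 0 3 0 0
After step 2: ants at (2,2),(1,4),(1,0)
  0 0 0 0 2
  1 0 0 0 1
  0 0 1 0 0
  0 0 2 0 0
After step 3: ants at (3,2),(0,4),(0,0)
  1 0 0 0 3
  0 0 0 0 0
  0 0 0 0 0
  0 0 3 0 0
After step 4: ants at (2,2),(1,4),(0,1)
  0 1 0 0 2
  0 0 0 0 1
  0 0 1 0 0
  0 0 2 0 0

0 1 0 0 2
0 0 0 0 1
0 0 1 0 0
0 0 2 0 0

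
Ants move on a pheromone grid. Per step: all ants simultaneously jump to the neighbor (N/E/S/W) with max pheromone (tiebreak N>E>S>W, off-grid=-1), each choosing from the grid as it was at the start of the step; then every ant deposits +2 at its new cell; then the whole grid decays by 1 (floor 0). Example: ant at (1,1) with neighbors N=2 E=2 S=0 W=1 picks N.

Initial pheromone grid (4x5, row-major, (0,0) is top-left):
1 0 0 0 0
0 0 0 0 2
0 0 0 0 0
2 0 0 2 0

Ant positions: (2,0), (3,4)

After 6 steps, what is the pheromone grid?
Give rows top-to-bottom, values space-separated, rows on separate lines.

After step 1: ants at (3,0),(3,3)
  0 0 0 0 0
  0 0 0 0 1
  0 0 0 0 0
  3 0 0 3 0
After step 2: ants at (2,0),(2,3)
  0 0 0 0 0
  0 0 0 0 0
  1 0 0 1 0
  2 0 0 2 0
After step 3: ants at (3,0),(3,3)
  0 0 0 0 0
  0 0 0 0 0
  0 0 0 0 0
  3 0 0 3 0
After step 4: ants at (2,0),(2,3)
  0 0 0 0 0
  0 0 0 0 0
  1 0 0 1 0
  2 0 0 2 0
After step 5: ants at (3,0),(3,3)
  0 0 0 0 0
  0 0 0 0 0
  0 0 0 0 0
  3 0 0 3 0
After step 6: ants at (2,0),(2,3)
  0 0 0 0 0
  0 0 0 0 0
  1 0 0 1 0
  2 0 0 2 0

0 0 0 0 0
0 0 0 0 0
1 0 0 1 0
2 0 0 2 0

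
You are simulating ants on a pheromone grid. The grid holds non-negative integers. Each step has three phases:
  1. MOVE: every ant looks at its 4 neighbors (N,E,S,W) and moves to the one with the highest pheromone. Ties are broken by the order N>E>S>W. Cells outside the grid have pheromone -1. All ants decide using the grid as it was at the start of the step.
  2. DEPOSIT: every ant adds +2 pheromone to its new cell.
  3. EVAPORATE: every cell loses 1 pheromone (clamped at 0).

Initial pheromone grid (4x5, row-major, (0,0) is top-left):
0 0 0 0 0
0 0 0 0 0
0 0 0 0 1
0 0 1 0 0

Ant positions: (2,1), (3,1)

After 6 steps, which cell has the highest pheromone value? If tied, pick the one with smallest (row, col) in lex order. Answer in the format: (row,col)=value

Answer: (1,4)=1

Derivation:
Step 1: ant0:(2,1)->N->(1,1) | ant1:(3,1)->E->(3,2)
  grid max=2 at (3,2)
Step 2: ant0:(1,1)->N->(0,1) | ant1:(3,2)->N->(2,2)
  grid max=1 at (0,1)
Step 3: ant0:(0,1)->E->(0,2) | ant1:(2,2)->S->(3,2)
  grid max=2 at (3,2)
Step 4: ant0:(0,2)->E->(0,3) | ant1:(3,2)->N->(2,2)
  grid max=1 at (0,3)
Step 5: ant0:(0,3)->E->(0,4) | ant1:(2,2)->S->(3,2)
  grid max=2 at (3,2)
Step 6: ant0:(0,4)->S->(1,4) | ant1:(3,2)->N->(2,2)
  grid max=1 at (1,4)
Final grid:
  0 0 0 0 0
  0 0 0 0 1
  0 0 1 0 0
  0 0 1 0 0
Max pheromone 1 at (1,4)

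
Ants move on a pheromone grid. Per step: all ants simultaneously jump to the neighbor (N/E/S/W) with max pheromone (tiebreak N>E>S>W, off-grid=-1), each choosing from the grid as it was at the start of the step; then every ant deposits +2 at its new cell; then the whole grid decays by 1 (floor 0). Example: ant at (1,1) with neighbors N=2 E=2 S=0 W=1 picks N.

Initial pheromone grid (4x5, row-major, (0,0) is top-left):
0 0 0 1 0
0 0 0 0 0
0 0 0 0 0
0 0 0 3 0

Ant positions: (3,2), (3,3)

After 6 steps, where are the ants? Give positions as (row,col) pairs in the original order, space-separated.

Step 1: ant0:(3,2)->E->(3,3) | ant1:(3,3)->N->(2,3)
  grid max=4 at (3,3)
Step 2: ant0:(3,3)->N->(2,3) | ant1:(2,3)->S->(3,3)
  grid max=5 at (3,3)
Step 3: ant0:(2,3)->S->(3,3) | ant1:(3,3)->N->(2,3)
  grid max=6 at (3,3)
Step 4: ant0:(3,3)->N->(2,3) | ant1:(2,3)->S->(3,3)
  grid max=7 at (3,3)
Step 5: ant0:(2,3)->S->(3,3) | ant1:(3,3)->N->(2,3)
  grid max=8 at (3,3)
Step 6: ant0:(3,3)->N->(2,3) | ant1:(2,3)->S->(3,3)
  grid max=9 at (3,3)

(2,3) (3,3)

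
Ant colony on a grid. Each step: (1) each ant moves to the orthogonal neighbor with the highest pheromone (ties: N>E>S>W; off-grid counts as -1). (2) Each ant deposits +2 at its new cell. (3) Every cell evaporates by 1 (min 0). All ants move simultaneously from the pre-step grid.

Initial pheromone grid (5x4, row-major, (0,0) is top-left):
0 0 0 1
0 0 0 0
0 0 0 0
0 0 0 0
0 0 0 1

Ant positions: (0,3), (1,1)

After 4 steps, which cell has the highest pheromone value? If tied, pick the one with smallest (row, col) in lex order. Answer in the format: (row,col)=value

Answer: (0,2)=3

Derivation:
Step 1: ant0:(0,3)->S->(1,3) | ant1:(1,1)->N->(0,1)
  grid max=1 at (0,1)
Step 2: ant0:(1,3)->N->(0,3) | ant1:(0,1)->E->(0,2)
  grid max=1 at (0,2)
Step 3: ant0:(0,3)->W->(0,2) | ant1:(0,2)->E->(0,3)
  grid max=2 at (0,2)
Step 4: ant0:(0,2)->E->(0,3) | ant1:(0,3)->W->(0,2)
  grid max=3 at (0,2)
Final grid:
  0 0 3 3
  0 0 0 0
  0 0 0 0
  0 0 0 0
  0 0 0 0
Max pheromone 3 at (0,2)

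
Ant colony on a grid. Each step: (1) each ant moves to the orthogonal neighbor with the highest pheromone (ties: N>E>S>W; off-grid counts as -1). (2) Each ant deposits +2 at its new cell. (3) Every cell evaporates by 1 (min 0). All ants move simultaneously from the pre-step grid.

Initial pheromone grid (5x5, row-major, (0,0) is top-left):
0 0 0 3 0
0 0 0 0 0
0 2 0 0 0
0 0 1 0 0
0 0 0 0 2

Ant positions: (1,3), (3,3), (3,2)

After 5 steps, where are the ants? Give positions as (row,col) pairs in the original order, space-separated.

Step 1: ant0:(1,3)->N->(0,3) | ant1:(3,3)->W->(3,2) | ant2:(3,2)->N->(2,2)
  grid max=4 at (0,3)
Step 2: ant0:(0,3)->E->(0,4) | ant1:(3,2)->N->(2,2) | ant2:(2,2)->S->(3,2)
  grid max=3 at (0,3)
Step 3: ant0:(0,4)->W->(0,3) | ant1:(2,2)->S->(3,2) | ant2:(3,2)->N->(2,2)
  grid max=4 at (0,3)
Step 4: ant0:(0,3)->E->(0,4) | ant1:(3,2)->N->(2,2) | ant2:(2,2)->S->(3,2)
  grid max=5 at (3,2)
Step 5: ant0:(0,4)->W->(0,3) | ant1:(2,2)->S->(3,2) | ant2:(3,2)->N->(2,2)
  grid max=6 at (3,2)

(0,3) (3,2) (2,2)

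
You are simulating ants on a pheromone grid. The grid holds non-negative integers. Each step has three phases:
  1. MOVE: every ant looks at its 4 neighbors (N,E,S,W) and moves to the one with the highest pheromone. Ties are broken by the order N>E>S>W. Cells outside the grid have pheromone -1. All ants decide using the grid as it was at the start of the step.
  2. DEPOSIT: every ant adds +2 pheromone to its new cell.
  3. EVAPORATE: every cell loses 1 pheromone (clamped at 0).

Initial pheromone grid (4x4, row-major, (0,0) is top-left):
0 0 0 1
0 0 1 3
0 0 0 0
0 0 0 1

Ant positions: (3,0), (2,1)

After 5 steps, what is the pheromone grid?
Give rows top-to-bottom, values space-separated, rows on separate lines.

After step 1: ants at (2,0),(1,1)
  0 0 0 0
  0 1 0 2
  1 0 0 0
  0 0 0 0
After step 2: ants at (1,0),(0,1)
  0 1 0 0
  1 0 0 1
  0 0 0 0
  0 0 0 0
After step 3: ants at (0,0),(0,2)
  1 0 1 0
  0 0 0 0
  0 0 0 0
  0 0 0 0
After step 4: ants at (0,1),(0,3)
  0 1 0 1
  0 0 0 0
  0 0 0 0
  0 0 0 0
After step 5: ants at (0,2),(1,3)
  0 0 1 0
  0 0 0 1
  0 0 0 0
  0 0 0 0

0 0 1 0
0 0 0 1
0 0 0 0
0 0 0 0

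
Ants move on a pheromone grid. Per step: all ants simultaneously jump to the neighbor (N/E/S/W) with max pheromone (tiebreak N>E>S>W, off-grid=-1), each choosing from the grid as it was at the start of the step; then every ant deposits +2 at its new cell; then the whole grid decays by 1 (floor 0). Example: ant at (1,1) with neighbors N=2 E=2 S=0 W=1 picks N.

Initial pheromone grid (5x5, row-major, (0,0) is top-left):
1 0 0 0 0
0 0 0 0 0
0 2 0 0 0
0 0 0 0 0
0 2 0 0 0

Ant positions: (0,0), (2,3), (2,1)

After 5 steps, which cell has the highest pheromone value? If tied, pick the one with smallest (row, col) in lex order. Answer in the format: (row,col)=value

Step 1: ant0:(0,0)->E->(0,1) | ant1:(2,3)->N->(1,3) | ant2:(2,1)->N->(1,1)
  grid max=1 at (0,1)
Step 2: ant0:(0,1)->S->(1,1) | ant1:(1,3)->N->(0,3) | ant2:(1,1)->N->(0,1)
  grid max=2 at (0,1)
Step 3: ant0:(1,1)->N->(0,1) | ant1:(0,3)->E->(0,4) | ant2:(0,1)->S->(1,1)
  grid max=3 at (0,1)
Step 4: ant0:(0,1)->S->(1,1) | ant1:(0,4)->S->(1,4) | ant2:(1,1)->N->(0,1)
  grid max=4 at (0,1)
Step 5: ant0:(1,1)->N->(0,1) | ant1:(1,4)->N->(0,4) | ant2:(0,1)->S->(1,1)
  grid max=5 at (0,1)
Final grid:
  0 5 0 0 1
  0 5 0 0 0
  0 0 0 0 0
  0 0 0 0 0
  0 0 0 0 0
Max pheromone 5 at (0,1)

Answer: (0,1)=5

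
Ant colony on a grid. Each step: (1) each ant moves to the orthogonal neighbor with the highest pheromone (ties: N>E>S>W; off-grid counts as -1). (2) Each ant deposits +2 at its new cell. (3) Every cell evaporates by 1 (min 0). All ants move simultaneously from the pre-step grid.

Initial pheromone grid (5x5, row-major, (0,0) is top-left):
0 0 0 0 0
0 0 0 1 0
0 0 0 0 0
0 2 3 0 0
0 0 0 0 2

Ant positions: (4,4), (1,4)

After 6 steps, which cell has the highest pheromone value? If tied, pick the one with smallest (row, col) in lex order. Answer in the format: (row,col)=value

Step 1: ant0:(4,4)->N->(3,4) | ant1:(1,4)->W->(1,3)
  grid max=2 at (1,3)
Step 2: ant0:(3,4)->S->(4,4) | ant1:(1,3)->N->(0,3)
  grid max=2 at (4,4)
Step 3: ant0:(4,4)->N->(3,4) | ant1:(0,3)->S->(1,3)
  grid max=2 at (1,3)
Step 4: ant0:(3,4)->S->(4,4) | ant1:(1,3)->N->(0,3)
  grid max=2 at (4,4)
Step 5: ant0:(4,4)->N->(3,4) | ant1:(0,3)->S->(1,3)
  grid max=2 at (1,3)
Step 6: ant0:(3,4)->S->(4,4) | ant1:(1,3)->N->(0,3)
  grid max=2 at (4,4)
Final grid:
  0 0 0 1 0
  0 0 0 1 0
  0 0 0 0 0
  0 0 0 0 0
  0 0 0 0 2
Max pheromone 2 at (4,4)

Answer: (4,4)=2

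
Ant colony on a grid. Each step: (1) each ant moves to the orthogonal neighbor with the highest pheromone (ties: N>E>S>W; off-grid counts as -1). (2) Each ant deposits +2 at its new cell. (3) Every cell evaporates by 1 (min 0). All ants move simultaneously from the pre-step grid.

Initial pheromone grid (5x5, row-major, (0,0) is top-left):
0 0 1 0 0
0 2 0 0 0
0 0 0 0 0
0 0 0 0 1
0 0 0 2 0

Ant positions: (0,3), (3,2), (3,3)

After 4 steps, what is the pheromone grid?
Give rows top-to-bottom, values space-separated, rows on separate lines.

After step 1: ants at (0,2),(2,2),(4,3)
  0 0 2 0 0
  0 1 0 0 0
  0 0 1 0 0
  0 0 0 0 0
  0 0 0 3 0
After step 2: ants at (0,3),(1,2),(3,3)
  0 0 1 1 0
  0 0 1 0 0
  0 0 0 0 0
  0 0 0 1 0
  0 0 0 2 0
After step 3: ants at (0,2),(0,2),(4,3)
  0 0 4 0 0
  0 0 0 0 0
  0 0 0 0 0
  0 0 0 0 0
  0 0 0 3 0
After step 4: ants at (0,3),(0,3),(3,3)
  0 0 3 3 0
  0 0 0 0 0
  0 0 0 0 0
  0 0 0 1 0
  0 0 0 2 0

0 0 3 3 0
0 0 0 0 0
0 0 0 0 0
0 0 0 1 0
0 0 0 2 0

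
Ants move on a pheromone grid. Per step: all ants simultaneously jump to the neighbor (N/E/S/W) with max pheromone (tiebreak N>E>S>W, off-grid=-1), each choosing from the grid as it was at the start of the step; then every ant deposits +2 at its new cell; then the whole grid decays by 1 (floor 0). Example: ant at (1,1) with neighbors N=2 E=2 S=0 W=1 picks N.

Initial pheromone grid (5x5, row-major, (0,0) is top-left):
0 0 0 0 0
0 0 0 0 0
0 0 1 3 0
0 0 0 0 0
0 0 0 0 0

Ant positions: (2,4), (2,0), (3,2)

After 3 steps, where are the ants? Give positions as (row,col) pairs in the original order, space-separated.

Step 1: ant0:(2,4)->W->(2,3) | ant1:(2,0)->N->(1,0) | ant2:(3,2)->N->(2,2)
  grid max=4 at (2,3)
Step 2: ant0:(2,3)->W->(2,2) | ant1:(1,0)->N->(0,0) | ant2:(2,2)->E->(2,3)
  grid max=5 at (2,3)
Step 3: ant0:(2,2)->E->(2,3) | ant1:(0,0)->E->(0,1) | ant2:(2,3)->W->(2,2)
  grid max=6 at (2,3)

(2,3) (0,1) (2,2)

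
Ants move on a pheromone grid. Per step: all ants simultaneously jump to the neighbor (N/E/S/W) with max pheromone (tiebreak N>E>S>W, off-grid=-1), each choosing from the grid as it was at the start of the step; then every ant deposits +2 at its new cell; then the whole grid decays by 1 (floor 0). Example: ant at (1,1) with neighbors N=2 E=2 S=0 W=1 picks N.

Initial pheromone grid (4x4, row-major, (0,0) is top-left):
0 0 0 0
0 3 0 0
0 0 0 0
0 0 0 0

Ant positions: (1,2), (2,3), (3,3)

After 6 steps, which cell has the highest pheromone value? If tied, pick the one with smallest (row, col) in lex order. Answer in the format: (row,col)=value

Step 1: ant0:(1,2)->W->(1,1) | ant1:(2,3)->N->(1,3) | ant2:(3,3)->N->(2,3)
  grid max=4 at (1,1)
Step 2: ant0:(1,1)->N->(0,1) | ant1:(1,3)->S->(2,3) | ant2:(2,3)->N->(1,3)
  grid max=3 at (1,1)
Step 3: ant0:(0,1)->S->(1,1) | ant1:(2,3)->N->(1,3) | ant2:(1,3)->S->(2,3)
  grid max=4 at (1,1)
Step 4: ant0:(1,1)->N->(0,1) | ant1:(1,3)->S->(2,3) | ant2:(2,3)->N->(1,3)
  grid max=4 at (1,3)
Step 5: ant0:(0,1)->S->(1,1) | ant1:(2,3)->N->(1,3) | ant2:(1,3)->S->(2,3)
  grid max=5 at (1,3)
Step 6: ant0:(1,1)->N->(0,1) | ant1:(1,3)->S->(2,3) | ant2:(2,3)->N->(1,3)
  grid max=6 at (1,3)
Final grid:
  0 1 0 0
  0 3 0 6
  0 0 0 6
  0 0 0 0
Max pheromone 6 at (1,3)

Answer: (1,3)=6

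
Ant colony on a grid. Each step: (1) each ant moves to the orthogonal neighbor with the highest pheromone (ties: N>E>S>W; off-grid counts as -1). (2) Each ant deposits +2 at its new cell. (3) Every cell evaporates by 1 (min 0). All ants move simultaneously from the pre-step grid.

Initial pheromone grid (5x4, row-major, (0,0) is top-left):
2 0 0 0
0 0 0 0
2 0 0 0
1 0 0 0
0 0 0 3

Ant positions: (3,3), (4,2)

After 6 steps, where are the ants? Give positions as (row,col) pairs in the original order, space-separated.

Step 1: ant0:(3,3)->S->(4,3) | ant1:(4,2)->E->(4,3)
  grid max=6 at (4,3)
Step 2: ant0:(4,3)->N->(3,3) | ant1:(4,3)->N->(3,3)
  grid max=5 at (4,3)
Step 3: ant0:(3,3)->S->(4,3) | ant1:(3,3)->S->(4,3)
  grid max=8 at (4,3)
Step 4: ant0:(4,3)->N->(3,3) | ant1:(4,3)->N->(3,3)
  grid max=7 at (4,3)
Step 5: ant0:(3,3)->S->(4,3) | ant1:(3,3)->S->(4,3)
  grid max=10 at (4,3)
Step 6: ant0:(4,3)->N->(3,3) | ant1:(4,3)->N->(3,3)
  grid max=9 at (4,3)

(3,3) (3,3)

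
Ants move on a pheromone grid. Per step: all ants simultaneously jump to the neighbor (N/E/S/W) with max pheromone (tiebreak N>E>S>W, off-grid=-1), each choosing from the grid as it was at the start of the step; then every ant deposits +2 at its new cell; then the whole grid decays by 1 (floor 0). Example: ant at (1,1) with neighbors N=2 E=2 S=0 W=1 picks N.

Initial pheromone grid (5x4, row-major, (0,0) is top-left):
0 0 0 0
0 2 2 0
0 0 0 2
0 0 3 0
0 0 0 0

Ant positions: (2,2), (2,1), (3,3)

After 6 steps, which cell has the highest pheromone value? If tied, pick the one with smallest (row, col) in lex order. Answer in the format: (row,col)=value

Step 1: ant0:(2,2)->S->(3,2) | ant1:(2,1)->N->(1,1) | ant2:(3,3)->W->(3,2)
  grid max=6 at (3,2)
Step 2: ant0:(3,2)->N->(2,2) | ant1:(1,1)->E->(1,2) | ant2:(3,2)->N->(2,2)
  grid max=5 at (3,2)
Step 3: ant0:(2,2)->S->(3,2) | ant1:(1,2)->S->(2,2) | ant2:(2,2)->S->(3,2)
  grid max=8 at (3,2)
Step 4: ant0:(3,2)->N->(2,2) | ant1:(2,2)->S->(3,2) | ant2:(3,2)->N->(2,2)
  grid max=9 at (3,2)
Step 5: ant0:(2,2)->S->(3,2) | ant1:(3,2)->N->(2,2) | ant2:(2,2)->S->(3,2)
  grid max=12 at (3,2)
Step 6: ant0:(3,2)->N->(2,2) | ant1:(2,2)->S->(3,2) | ant2:(3,2)->N->(2,2)
  grid max=13 at (3,2)
Final grid:
  0 0 0 0
  0 0 0 0
  0 0 11 0
  0 0 13 0
  0 0 0 0
Max pheromone 13 at (3,2)

Answer: (3,2)=13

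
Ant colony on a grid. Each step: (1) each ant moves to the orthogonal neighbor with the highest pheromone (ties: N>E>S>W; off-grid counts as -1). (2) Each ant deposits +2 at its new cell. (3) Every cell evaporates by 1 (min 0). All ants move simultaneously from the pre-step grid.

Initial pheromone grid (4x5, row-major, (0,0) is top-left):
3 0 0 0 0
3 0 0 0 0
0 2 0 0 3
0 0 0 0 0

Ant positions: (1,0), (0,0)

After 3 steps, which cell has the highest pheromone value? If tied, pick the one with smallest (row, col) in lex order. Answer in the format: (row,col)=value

Step 1: ant0:(1,0)->N->(0,0) | ant1:(0,0)->S->(1,0)
  grid max=4 at (0,0)
Step 2: ant0:(0,0)->S->(1,0) | ant1:(1,0)->N->(0,0)
  grid max=5 at (0,0)
Step 3: ant0:(1,0)->N->(0,0) | ant1:(0,0)->S->(1,0)
  grid max=6 at (0,0)
Final grid:
  6 0 0 0 0
  6 0 0 0 0
  0 0 0 0 0
  0 0 0 0 0
Max pheromone 6 at (0,0)

Answer: (0,0)=6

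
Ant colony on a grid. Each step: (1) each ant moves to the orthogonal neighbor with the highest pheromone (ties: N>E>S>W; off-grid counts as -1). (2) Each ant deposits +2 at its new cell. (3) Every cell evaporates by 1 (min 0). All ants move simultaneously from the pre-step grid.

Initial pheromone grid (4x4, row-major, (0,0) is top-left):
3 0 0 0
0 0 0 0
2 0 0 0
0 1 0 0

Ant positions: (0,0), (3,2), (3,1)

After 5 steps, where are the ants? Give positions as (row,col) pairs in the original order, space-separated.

Step 1: ant0:(0,0)->E->(0,1) | ant1:(3,2)->W->(3,1) | ant2:(3,1)->N->(2,1)
  grid max=2 at (0,0)
Step 2: ant0:(0,1)->W->(0,0) | ant1:(3,1)->N->(2,1) | ant2:(2,1)->S->(3,1)
  grid max=3 at (0,0)
Step 3: ant0:(0,0)->E->(0,1) | ant1:(2,1)->S->(3,1) | ant2:(3,1)->N->(2,1)
  grid max=4 at (3,1)
Step 4: ant0:(0,1)->W->(0,0) | ant1:(3,1)->N->(2,1) | ant2:(2,1)->S->(3,1)
  grid max=5 at (3,1)
Step 5: ant0:(0,0)->E->(0,1) | ant1:(2,1)->S->(3,1) | ant2:(3,1)->N->(2,1)
  grid max=6 at (3,1)

(0,1) (3,1) (2,1)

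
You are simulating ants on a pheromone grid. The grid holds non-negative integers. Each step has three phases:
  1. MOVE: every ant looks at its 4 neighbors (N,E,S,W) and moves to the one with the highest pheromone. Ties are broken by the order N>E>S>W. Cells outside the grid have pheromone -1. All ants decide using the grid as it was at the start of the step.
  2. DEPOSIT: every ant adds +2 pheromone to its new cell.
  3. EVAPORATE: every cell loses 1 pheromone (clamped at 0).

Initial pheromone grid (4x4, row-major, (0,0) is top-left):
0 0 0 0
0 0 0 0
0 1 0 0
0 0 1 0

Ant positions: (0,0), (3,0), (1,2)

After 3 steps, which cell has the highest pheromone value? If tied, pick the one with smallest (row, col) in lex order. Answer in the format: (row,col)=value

Answer: (0,1)=3

Derivation:
Step 1: ant0:(0,0)->E->(0,1) | ant1:(3,0)->N->(2,0) | ant2:(1,2)->N->(0,2)
  grid max=1 at (0,1)
Step 2: ant0:(0,1)->E->(0,2) | ant1:(2,0)->N->(1,0) | ant2:(0,2)->W->(0,1)
  grid max=2 at (0,1)
Step 3: ant0:(0,2)->W->(0,1) | ant1:(1,0)->N->(0,0) | ant2:(0,1)->E->(0,2)
  grid max=3 at (0,1)
Final grid:
  1 3 3 0
  0 0 0 0
  0 0 0 0
  0 0 0 0
Max pheromone 3 at (0,1)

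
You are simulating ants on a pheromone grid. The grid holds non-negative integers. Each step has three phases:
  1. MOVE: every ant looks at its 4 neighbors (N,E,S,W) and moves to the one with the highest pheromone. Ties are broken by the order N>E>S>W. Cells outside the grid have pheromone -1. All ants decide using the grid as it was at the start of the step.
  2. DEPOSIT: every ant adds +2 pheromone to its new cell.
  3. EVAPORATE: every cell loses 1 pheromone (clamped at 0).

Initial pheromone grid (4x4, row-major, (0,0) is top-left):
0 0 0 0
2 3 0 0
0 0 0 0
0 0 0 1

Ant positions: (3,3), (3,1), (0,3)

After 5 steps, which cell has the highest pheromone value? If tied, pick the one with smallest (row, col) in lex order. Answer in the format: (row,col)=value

Answer: (1,3)=5

Derivation:
Step 1: ant0:(3,3)->N->(2,3) | ant1:(3,1)->N->(2,1) | ant2:(0,3)->S->(1,3)
  grid max=2 at (1,1)
Step 2: ant0:(2,3)->N->(1,3) | ant1:(2,1)->N->(1,1) | ant2:(1,3)->S->(2,3)
  grid max=3 at (1,1)
Step 3: ant0:(1,3)->S->(2,3) | ant1:(1,1)->N->(0,1) | ant2:(2,3)->N->(1,3)
  grid max=3 at (1,3)
Step 4: ant0:(2,3)->N->(1,3) | ant1:(0,1)->S->(1,1) | ant2:(1,3)->S->(2,3)
  grid max=4 at (1,3)
Step 5: ant0:(1,3)->S->(2,3) | ant1:(1,1)->N->(0,1) | ant2:(2,3)->N->(1,3)
  grid max=5 at (1,3)
Final grid:
  0 1 0 0
  0 2 0 5
  0 0 0 5
  0 0 0 0
Max pheromone 5 at (1,3)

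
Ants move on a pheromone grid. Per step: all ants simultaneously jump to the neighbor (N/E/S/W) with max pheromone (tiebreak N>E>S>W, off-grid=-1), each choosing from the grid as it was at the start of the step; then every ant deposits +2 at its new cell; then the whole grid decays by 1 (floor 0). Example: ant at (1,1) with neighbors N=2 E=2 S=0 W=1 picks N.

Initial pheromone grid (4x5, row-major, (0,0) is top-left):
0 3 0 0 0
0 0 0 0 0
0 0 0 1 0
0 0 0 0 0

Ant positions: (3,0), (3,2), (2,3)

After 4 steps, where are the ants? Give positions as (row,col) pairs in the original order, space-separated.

Step 1: ant0:(3,0)->N->(2,0) | ant1:(3,2)->N->(2,2) | ant2:(2,3)->N->(1,3)
  grid max=2 at (0,1)
Step 2: ant0:(2,0)->N->(1,0) | ant1:(2,2)->N->(1,2) | ant2:(1,3)->N->(0,3)
  grid max=1 at (0,1)
Step 3: ant0:(1,0)->N->(0,0) | ant1:(1,2)->N->(0,2) | ant2:(0,3)->E->(0,4)
  grid max=1 at (0,0)
Step 4: ant0:(0,0)->E->(0,1) | ant1:(0,2)->E->(0,3) | ant2:(0,4)->S->(1,4)
  grid max=1 at (0,1)

(0,1) (0,3) (1,4)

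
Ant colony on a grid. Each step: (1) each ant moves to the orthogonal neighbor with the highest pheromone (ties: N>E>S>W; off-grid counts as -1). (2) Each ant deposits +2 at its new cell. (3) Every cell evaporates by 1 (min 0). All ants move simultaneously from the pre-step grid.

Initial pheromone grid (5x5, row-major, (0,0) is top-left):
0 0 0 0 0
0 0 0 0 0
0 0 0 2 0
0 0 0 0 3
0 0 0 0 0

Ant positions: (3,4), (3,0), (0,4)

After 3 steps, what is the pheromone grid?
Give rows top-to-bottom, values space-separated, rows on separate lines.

After step 1: ants at (2,4),(2,0),(1,4)
  0 0 0 0 0
  0 0 0 0 1
  1 0 0 1 1
  0 0 0 0 2
  0 0 0 0 0
After step 2: ants at (3,4),(1,0),(2,4)
  0 0 0 0 0
  1 0 0 0 0
  0 0 0 0 2
  0 0 0 0 3
  0 0 0 0 0
After step 3: ants at (2,4),(0,0),(3,4)
  1 0 0 0 0
  0 0 0 0 0
  0 0 0 0 3
  0 0 0 0 4
  0 0 0 0 0

1 0 0 0 0
0 0 0 0 0
0 0 0 0 3
0 0 0 0 4
0 0 0 0 0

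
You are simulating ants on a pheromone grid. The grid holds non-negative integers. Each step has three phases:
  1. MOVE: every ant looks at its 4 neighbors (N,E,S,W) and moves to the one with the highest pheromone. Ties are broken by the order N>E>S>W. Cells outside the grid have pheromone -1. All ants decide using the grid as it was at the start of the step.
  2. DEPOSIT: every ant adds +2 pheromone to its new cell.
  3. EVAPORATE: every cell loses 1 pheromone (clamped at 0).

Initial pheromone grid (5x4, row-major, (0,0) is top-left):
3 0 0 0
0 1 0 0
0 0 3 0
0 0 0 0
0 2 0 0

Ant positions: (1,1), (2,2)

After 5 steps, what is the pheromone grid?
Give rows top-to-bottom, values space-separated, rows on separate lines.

After step 1: ants at (0,1),(1,2)
  2 1 0 0
  0 0 1 0
  0 0 2 0
  0 0 0 0
  0 1 0 0
After step 2: ants at (0,0),(2,2)
  3 0 0 0
  0 0 0 0
  0 0 3 0
  0 0 0 0
  0 0 0 0
After step 3: ants at (0,1),(1,2)
  2 1 0 0
  0 0 1 0
  0 0 2 0
  0 0 0 0
  0 0 0 0
After step 4: ants at (0,0),(2,2)
  3 0 0 0
  0 0 0 0
  0 0 3 0
  0 0 0 0
  0 0 0 0
After step 5: ants at (0,1),(1,2)
  2 1 0 0
  0 0 1 0
  0 0 2 0
  0 0 0 0
  0 0 0 0

2 1 0 0
0 0 1 0
0 0 2 0
0 0 0 0
0 0 0 0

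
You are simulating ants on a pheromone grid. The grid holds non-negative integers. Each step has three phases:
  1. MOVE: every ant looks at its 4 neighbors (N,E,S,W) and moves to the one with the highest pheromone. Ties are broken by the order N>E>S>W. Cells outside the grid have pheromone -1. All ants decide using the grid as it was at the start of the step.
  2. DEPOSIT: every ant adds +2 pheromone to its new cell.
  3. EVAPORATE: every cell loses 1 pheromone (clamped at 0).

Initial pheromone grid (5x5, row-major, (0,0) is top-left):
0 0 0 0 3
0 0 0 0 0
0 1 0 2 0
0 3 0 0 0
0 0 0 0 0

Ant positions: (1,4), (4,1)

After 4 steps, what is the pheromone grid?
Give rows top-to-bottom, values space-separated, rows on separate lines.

After step 1: ants at (0,4),(3,1)
  0 0 0 0 4
  0 0 0 0 0
  0 0 0 1 0
  0 4 0 0 0
  0 0 0 0 0
After step 2: ants at (1,4),(2,1)
  0 0 0 0 3
  0 0 0 0 1
  0 1 0 0 0
  0 3 0 0 0
  0 0 0 0 0
After step 3: ants at (0,4),(3,1)
  0 0 0 0 4
  0 0 0 0 0
  0 0 0 0 0
  0 4 0 0 0
  0 0 0 0 0
After step 4: ants at (1,4),(2,1)
  0 0 0 0 3
  0 0 0 0 1
  0 1 0 0 0
  0 3 0 0 0
  0 0 0 0 0

0 0 0 0 3
0 0 0 0 1
0 1 0 0 0
0 3 0 0 0
0 0 0 0 0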